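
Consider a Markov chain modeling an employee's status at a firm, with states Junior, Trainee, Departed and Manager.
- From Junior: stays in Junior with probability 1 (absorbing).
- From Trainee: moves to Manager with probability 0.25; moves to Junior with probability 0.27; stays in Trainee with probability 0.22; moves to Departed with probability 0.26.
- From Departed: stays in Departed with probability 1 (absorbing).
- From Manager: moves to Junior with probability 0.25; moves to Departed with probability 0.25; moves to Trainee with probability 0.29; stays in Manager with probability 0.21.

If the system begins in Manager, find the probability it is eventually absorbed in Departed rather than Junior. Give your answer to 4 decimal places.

Let h(s) be the probability of absorption at Departed starting from transient state s. Then h(Departed) = 1 and h(Junior) = 0. By first-step analysis:
h(Trainee) = 0.27·0 + 0.22·h(Trainee) + 0.26·1 + 0.25·h(Manager)
h(Manager) = 0.25·0 + 0.29·h(Trainee) + 0.25·1 + 0.21·h(Manager)
Solving: h(Trainee) = 0.4927, h(Manager) = 0.4973.
Starting from Manager, the probability is 0.4973.

0.4973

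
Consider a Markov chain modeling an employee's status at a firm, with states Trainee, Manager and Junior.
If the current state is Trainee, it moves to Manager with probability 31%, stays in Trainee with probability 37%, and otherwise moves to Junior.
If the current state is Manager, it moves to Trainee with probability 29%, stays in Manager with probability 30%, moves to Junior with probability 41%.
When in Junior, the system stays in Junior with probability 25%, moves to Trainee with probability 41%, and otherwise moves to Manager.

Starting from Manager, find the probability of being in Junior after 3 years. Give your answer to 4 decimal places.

Propagate the distribution vector 3 years from Manager.
After 0 years: (0.0000, 1.0000, 0.0000)
After 1 year: (0.2900, 0.3000, 0.4100)
After 2 years: (0.3624, 0.3193, 0.3183)
After 3 years: (0.3572, 0.3164, 0.3265)
P(in Junior after 3 years) = 0.3265

0.3265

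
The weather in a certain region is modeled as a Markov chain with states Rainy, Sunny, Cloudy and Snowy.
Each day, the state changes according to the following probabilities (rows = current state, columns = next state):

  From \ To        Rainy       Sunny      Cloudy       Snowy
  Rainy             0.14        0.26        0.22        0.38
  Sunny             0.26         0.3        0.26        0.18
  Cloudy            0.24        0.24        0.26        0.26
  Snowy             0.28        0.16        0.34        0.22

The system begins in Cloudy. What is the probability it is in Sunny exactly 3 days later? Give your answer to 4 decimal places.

Propagate the distribution vector 3 days from Cloudy.
After 0 days: (0.0000, 0.0000, 1.0000, 0.0000)
After 1 day: (0.2400, 0.2400, 0.2600, 0.2600)
After 2 days: (0.2312, 0.2384, 0.2712, 0.2592)
After 3 days: (0.2320, 0.2382, 0.2715, 0.2583)
P(in Sunny after 3 days) = 0.2382

0.2382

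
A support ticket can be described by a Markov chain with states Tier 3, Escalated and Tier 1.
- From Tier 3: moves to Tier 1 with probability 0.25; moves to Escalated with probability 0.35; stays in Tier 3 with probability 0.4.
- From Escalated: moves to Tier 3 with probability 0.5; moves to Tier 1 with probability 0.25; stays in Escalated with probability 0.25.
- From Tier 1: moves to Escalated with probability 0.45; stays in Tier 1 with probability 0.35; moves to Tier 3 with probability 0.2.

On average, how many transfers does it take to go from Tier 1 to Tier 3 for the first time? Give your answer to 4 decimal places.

3.2000

Let t(s) be the expected number of transfers to first reach Tier 3 from state s, with t(Tier 3) = 0. Conditioning on the first transfer:
t(Escalated) = 1 + 0.25·t(Escalated) + 0.25·t(Tier 1)
t(Tier 1) = 1 + 0.45·t(Escalated) + 0.35·t(Tier 1)
Solving: t(Escalated) = 2.4000, t(Tier 1) = 3.2000.
Expected transfers from Tier 1 to Tier 3: 3.2000.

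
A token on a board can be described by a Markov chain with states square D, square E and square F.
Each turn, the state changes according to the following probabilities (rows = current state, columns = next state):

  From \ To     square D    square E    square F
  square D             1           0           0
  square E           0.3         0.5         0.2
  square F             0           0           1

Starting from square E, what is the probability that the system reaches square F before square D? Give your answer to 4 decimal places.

0.4000

Let h(s) be the probability of absorption at square F starting from transient state s. Then h(square F) = 1 and h(square D) = 0. By first-step analysis:
h(square E) = 0.3·0 + 0.5·h(square E) + 0.2·1
Solving: h(square E) = 0.4000.
Starting from square E, the probability is 0.4000.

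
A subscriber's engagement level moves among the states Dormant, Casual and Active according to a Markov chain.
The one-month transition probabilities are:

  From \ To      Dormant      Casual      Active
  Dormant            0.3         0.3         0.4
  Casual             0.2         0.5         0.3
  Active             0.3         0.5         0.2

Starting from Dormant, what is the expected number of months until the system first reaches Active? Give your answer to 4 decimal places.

Let t(s) be the expected number of months to first reach Active from state s, with t(Active) = 0. Conditioning on the first month:
t(Dormant) = 1 + 0.3·t(Dormant) + 0.3·t(Casual)
t(Casual) = 1 + 0.2·t(Dormant) + 0.5·t(Casual)
Solving: t(Dormant) = 2.7586, t(Casual) = 3.1034.
Expected months from Dormant to Active: 2.7586.

2.7586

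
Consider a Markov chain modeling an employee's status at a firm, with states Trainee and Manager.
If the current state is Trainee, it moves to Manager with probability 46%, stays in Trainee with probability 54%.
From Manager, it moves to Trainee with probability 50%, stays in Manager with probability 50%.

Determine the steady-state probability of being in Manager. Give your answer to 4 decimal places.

Let the stationary distribution be π with π = πP and π_1 + π_2 = 1.
π_1 = 0.54·π_1 + 0.5·π_2
Solving with the normalization constraint gives π = (0.5208, 0.4792).
So the stationary probability of Manager is 0.4792.

0.4792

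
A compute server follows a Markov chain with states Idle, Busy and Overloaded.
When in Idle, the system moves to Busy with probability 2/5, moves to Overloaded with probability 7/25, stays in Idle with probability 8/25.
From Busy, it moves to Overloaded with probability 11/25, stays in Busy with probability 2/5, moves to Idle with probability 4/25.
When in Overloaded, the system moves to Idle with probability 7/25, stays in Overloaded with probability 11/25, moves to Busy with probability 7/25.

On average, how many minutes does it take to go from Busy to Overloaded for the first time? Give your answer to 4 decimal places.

Let t(s) be the expected number of minutes to first reach Overloaded from state s, with t(Overloaded) = 0. Conditioning on the first minute:
t(Idle) = 1 + 0.32·t(Idle) + 0.4·t(Busy)
t(Busy) = 1 + 0.16·t(Idle) + 0.4·t(Busy)
Solving: t(Idle) = 2.9070, t(Busy) = 2.4419.
Expected minutes from Busy to Overloaded: 2.4419.

2.4419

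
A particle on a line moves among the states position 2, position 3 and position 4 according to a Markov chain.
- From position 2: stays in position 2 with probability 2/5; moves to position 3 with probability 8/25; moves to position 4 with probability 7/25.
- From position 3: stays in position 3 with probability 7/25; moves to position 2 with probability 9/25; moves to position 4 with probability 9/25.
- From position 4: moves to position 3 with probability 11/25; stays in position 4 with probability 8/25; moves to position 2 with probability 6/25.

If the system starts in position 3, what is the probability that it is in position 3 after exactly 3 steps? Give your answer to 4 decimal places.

0.3439

Propagate the distribution vector 3 steps from position 3.
After 0 steps: (0.0000, 1.0000, 0.0000)
After 1 step: (0.3600, 0.2800, 0.3600)
After 2 steps: (0.3312, 0.3520, 0.3168)
After 3 steps: (0.3352, 0.3439, 0.3208)
P(in position 3 after 3 steps) = 0.3439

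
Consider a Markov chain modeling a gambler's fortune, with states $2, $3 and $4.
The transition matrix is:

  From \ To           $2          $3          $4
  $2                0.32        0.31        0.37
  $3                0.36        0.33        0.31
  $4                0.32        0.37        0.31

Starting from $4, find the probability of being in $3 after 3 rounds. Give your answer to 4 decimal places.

Propagate the distribution vector 3 rounds from $4.
After 0 rounds: (0.0000, 0.0000, 1.0000)
After 1 round: (0.3200, 0.3700, 0.3100)
After 2 rounds: (0.3348, 0.3360, 0.3292)
After 3 rounds: (0.3334, 0.3365, 0.3301)
P(in $3 after 3 rounds) = 0.3365

0.3365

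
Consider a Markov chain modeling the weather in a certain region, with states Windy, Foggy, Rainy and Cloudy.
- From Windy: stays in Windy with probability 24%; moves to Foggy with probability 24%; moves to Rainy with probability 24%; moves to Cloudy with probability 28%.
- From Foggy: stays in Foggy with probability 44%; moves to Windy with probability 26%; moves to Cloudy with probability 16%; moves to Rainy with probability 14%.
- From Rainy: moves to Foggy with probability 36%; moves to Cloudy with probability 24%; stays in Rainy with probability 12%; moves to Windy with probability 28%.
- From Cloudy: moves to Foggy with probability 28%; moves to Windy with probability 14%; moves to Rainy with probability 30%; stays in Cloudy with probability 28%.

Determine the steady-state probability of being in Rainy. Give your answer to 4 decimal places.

Let the stationary distribution be π with π = πP and π_1 + π_2 + π_3 + π_4 = 1.
π_1 = 0.24·π_1 + 0.26·π_2 + 0.28·π_3 + 0.14·π_4
π_2 = 0.24·π_1 + 0.44·π_2 + 0.36·π_3 + 0.28·π_4
π_3 = 0.24·π_1 + 0.14·π_2 + 0.12·π_3 + 0.3·π_4
Solving with the normalization constraint gives π = (0.2315, 0.3410, 0.1962, 0.2312).
So the stationary probability of Rainy is 0.1962.

0.1962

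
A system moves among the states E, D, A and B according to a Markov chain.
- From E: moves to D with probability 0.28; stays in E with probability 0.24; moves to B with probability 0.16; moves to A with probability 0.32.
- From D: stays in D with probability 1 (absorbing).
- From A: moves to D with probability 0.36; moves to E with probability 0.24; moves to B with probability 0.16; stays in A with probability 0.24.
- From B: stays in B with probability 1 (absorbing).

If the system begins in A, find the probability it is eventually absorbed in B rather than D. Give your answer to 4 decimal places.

0.3195

Let h(s) be the probability of absorption at B starting from transient state s. Then h(B) = 1 and h(D) = 0. By first-step analysis:
h(E) = 0.24·h(E) + 0.28·0 + 0.32·h(A) + 0.16·1
h(A) = 0.24·h(E) + 0.36·0 + 0.24·h(A) + 0.16·1
Solving: h(E) = 0.3450, h(A) = 0.3195.
Starting from A, the probability is 0.3195.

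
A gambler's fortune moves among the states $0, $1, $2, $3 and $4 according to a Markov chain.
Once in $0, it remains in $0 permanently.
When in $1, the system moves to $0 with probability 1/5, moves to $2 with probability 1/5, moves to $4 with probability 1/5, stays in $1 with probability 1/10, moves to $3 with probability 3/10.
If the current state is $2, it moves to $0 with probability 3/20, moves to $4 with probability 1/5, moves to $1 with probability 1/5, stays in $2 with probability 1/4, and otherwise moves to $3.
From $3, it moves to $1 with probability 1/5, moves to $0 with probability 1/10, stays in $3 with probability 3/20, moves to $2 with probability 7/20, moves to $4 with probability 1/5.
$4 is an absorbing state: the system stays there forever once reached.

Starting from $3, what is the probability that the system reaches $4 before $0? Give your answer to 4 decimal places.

Let h(s) be the probability of absorption at $4 starting from transient state s. Then h($4) = 1 and h($0) = 0. By first-step analysis:
h($1) = 0.2·0 + 0.1·h($1) + 0.2·h($2) + 0.3·h($3) + 0.2·1
h($2) = 0.15·0 + 0.2·h($1) + 0.25·h($2) + 0.2·h($3) + 0.2·1
h($3) = 0.1·0 + 0.2·h($1) + 0.35·h($2) + 0.15·h($3) + 0.2·1
Solving: h($1) = 0.5500, h($2) = 0.5736, h($3) = 0.6009.
Starting from $3, the probability is 0.6009.

0.6009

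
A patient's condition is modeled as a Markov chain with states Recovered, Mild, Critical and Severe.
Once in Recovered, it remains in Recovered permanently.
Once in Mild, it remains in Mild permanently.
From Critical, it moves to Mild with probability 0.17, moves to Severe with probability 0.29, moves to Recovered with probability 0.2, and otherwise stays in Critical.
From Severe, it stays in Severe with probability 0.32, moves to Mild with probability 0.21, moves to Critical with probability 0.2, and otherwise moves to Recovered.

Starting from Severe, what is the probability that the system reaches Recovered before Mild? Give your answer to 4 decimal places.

0.5583

Let h(s) be the probability of absorption at Recovered starting from transient state s. Then h(Recovered) = 1 and h(Mild) = 0. By first-step analysis:
h(Critical) = 0.2·1 + 0.17·0 + 0.34·h(Critical) + 0.29·h(Severe)
h(Severe) = 0.27·1 + 0.21·0 + 0.2·h(Critical) + 0.32·h(Severe)
Solving: h(Critical) = 0.5484, h(Severe) = 0.5583.
Starting from Severe, the probability is 0.5583.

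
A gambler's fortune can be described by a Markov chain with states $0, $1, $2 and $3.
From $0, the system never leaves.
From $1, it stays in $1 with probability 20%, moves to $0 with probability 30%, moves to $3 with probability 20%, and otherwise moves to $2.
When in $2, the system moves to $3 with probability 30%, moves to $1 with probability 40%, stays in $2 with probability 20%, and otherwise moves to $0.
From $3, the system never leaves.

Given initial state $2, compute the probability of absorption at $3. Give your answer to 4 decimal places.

Let h(s) be the probability of absorption at $3 starting from transient state s. Then h($3) = 1 and h($0) = 0. By first-step analysis:
h($1) = 0.3·0 + 0.2·h($1) + 0.3·h($2) + 0.2·1
h($2) = 0.1·0 + 0.4·h($1) + 0.2·h($2) + 0.3·1
Solving: h($1) = 0.4808, h($2) = 0.6154.
Starting from $2, the probability is 0.6154.

0.6154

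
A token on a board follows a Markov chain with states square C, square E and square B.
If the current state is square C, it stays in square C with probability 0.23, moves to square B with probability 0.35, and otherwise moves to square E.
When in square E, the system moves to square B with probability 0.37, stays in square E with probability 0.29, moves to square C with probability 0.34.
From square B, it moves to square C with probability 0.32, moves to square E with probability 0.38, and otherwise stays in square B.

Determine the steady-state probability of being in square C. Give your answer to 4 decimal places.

0.3002

Let the stationary distribution be π with π = πP and π_1 + π_2 + π_3 = 1.
π_1 = 0.23·π_1 + 0.34·π_2 + 0.32·π_3
π_2 = 0.42·π_1 + 0.29·π_2 + 0.38·π_3
Solving with the normalization constraint gives π = (0.3002, 0.3596, 0.3402).
So the stationary probability of square C is 0.3002.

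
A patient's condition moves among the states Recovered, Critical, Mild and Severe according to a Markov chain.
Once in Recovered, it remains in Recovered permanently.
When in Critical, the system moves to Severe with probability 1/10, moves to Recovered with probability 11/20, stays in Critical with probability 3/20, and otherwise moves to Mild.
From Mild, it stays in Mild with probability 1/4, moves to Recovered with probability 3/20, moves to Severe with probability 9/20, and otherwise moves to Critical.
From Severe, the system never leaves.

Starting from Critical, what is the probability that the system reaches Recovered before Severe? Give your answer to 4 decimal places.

0.7284

Let h(s) be the probability of absorption at Recovered starting from transient state s. Then h(Recovered) = 1 and h(Severe) = 0. By first-step analysis:
h(Critical) = 0.55·1 + 0.15·h(Critical) + 0.2·h(Mild) + 0.1·0
h(Mild) = 0.15·1 + 0.15·h(Critical) + 0.25·h(Mild) + 0.45·0
Solving: h(Critical) = 0.7284, h(Mild) = 0.3457.
Starting from Critical, the probability is 0.7284.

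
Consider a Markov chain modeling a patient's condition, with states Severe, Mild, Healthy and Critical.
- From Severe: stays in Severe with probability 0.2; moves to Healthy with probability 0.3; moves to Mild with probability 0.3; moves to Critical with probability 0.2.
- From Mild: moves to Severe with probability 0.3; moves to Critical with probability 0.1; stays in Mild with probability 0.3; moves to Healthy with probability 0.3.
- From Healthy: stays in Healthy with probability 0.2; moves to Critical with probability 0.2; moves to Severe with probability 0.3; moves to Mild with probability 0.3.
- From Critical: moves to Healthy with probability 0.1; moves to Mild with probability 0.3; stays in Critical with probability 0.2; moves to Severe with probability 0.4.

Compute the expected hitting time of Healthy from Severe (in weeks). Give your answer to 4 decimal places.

3.7594

Let t(s) be the expected number of weeks to first reach Healthy from state s, with t(Healthy) = 0. Conditioning on the first week:
t(Severe) = 1 + 0.2·t(Severe) + 0.3·t(Mild) + 0.2·t(Critical)
t(Mild) = 1 + 0.3·t(Severe) + 0.3·t(Mild) + 0.1·t(Critical)
t(Critical) = 1 + 0.4·t(Severe) + 0.3·t(Mild) + 0.2·t(Critical)
Solving: t(Severe) = 3.7594, t(Mild) = 3.6842, t(Critical) = 4.5113.
Expected weeks from Severe to Healthy: 3.7594.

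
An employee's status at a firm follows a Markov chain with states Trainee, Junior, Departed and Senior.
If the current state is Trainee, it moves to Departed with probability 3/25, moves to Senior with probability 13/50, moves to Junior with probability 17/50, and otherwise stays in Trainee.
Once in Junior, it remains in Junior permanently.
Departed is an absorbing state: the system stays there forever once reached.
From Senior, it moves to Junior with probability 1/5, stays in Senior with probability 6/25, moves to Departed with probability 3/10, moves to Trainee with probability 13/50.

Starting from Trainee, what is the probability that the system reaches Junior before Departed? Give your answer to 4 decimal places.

0.6472

Let h(s) be the probability of absorption at Junior starting from transient state s. Then h(Junior) = 1 and h(Departed) = 0. By first-step analysis:
h(Trainee) = 0.28·h(Trainee) + 0.34·1 + 0.12·0 + 0.26·h(Senior)
h(Senior) = 0.26·h(Trainee) + 0.2·1 + 0.3·0 + 0.24·h(Senior)
Solving: h(Trainee) = 0.6472, h(Senior) = 0.4846.
Starting from Trainee, the probability is 0.6472.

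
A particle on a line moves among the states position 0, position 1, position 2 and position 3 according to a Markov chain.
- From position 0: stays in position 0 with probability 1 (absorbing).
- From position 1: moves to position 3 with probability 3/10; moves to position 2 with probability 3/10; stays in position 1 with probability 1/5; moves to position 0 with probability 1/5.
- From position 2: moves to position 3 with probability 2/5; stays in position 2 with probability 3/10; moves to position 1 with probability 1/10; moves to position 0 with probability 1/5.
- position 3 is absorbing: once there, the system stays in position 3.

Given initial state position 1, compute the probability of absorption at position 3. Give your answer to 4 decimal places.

0.6226

Let h(s) be the probability of absorption at position 3 starting from transient state s. Then h(position 3) = 1 and h(position 0) = 0. By first-step analysis:
h(position 1) = 0.2·0 + 0.2·h(position 1) + 0.3·h(position 2) + 0.3·1
h(position 2) = 0.2·0 + 0.1·h(position 1) + 0.3·h(position 2) + 0.4·1
Solving: h(position 1) = 0.6226, h(position 2) = 0.6604.
Starting from position 1, the probability is 0.6226.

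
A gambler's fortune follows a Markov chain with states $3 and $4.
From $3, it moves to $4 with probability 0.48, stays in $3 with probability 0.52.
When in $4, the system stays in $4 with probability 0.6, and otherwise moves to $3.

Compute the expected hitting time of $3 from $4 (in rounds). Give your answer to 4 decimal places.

Let t(s) be the expected number of rounds to first reach $3 from state s, with t($3) = 0. Conditioning on the first round:
t($4) = 1 + 0.6·t($4)
Solving: t($4) = 2.5000.
Expected rounds from $4 to $3: 2.5000.

2.5000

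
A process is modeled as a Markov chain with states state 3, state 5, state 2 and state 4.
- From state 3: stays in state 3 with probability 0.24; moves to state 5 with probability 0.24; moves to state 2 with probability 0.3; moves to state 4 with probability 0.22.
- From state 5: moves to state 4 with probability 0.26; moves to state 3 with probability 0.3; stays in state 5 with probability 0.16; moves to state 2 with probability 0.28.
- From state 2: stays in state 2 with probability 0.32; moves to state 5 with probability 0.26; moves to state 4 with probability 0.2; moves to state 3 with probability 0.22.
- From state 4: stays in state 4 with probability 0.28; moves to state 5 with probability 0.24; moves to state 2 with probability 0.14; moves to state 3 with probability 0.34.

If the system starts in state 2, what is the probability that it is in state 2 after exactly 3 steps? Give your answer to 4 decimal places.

0.2631

Propagate the distribution vector 3 steps from state 2.
After 0 steps: (0.0000, 0.0000, 1.0000, 0.0000)
After 1 step: (0.2200, 0.2600, 0.3200, 0.2000)
After 2 steps: (0.2692, 0.2256, 0.2692, 0.2360)
After 3 steps: (0.2718, 0.2273, 0.2631, 0.2378)
P(in state 2 after 3 steps) = 0.2631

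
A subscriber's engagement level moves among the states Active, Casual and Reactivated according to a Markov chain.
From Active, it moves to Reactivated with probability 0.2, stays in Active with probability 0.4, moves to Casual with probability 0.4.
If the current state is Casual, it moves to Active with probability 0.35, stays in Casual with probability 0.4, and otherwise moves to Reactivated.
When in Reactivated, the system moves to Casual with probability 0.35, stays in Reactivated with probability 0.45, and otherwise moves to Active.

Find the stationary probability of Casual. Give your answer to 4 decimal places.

Let the stationary distribution be π with π = πP and π_1 + π_2 + π_3 = 1.
π_1 = 0.4·π_1 + 0.35·π_2 + 0.2·π_3
π_2 = 0.4·π_1 + 0.4·π_2 + 0.35·π_3
Solving with the normalization constraint gives π = (0.3223, 0.3854, 0.2924).
So the stationary probability of Casual is 0.3854.

0.3854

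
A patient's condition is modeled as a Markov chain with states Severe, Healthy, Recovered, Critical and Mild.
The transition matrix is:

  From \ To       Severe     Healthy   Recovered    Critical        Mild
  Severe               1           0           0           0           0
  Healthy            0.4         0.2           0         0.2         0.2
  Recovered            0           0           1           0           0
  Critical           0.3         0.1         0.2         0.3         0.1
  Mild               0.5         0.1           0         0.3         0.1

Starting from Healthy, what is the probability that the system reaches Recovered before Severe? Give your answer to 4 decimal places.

0.1091

Let h(s) be the probability of absorption at Recovered starting from transient state s. Then h(Recovered) = 1 and h(Severe) = 0. By first-step analysis:
h(Healthy) = 0.4·0 + 0.2·h(Healthy) + 0.2·h(Critical) + 0.2·h(Mild)
h(Critical) = 0.3·0 + 0.1·h(Healthy) + 0.2·1 + 0.3·h(Critical) + 0.1·h(Mild)
h(Mild) = 0.5·0 + 0.1·h(Healthy) + 0.3·h(Critical) + 0.1·h(Mild)
Solving: h(Healthy) = 0.1091, h(Critical) = 0.3182, h(Mild) = 0.1182.
Starting from Healthy, the probability is 0.1091.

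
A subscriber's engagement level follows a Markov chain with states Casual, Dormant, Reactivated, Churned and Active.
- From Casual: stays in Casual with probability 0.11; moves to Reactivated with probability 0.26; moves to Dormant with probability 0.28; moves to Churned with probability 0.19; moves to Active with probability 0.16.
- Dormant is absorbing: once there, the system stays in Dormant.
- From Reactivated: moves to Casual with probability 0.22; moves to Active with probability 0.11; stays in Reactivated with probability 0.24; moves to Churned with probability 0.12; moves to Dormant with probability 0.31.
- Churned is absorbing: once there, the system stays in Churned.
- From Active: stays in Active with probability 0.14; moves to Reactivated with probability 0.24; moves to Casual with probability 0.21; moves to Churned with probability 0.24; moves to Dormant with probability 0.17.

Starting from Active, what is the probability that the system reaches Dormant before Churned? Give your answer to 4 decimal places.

0.5285

Let h(s) be the probability of absorption at Dormant starting from transient state s. Then h(Dormant) = 1 and h(Churned) = 0. By first-step analysis:
h(Casual) = 0.11·h(Casual) + 0.28·1 + 0.26·h(Reactivated) + 0.19·0 + 0.16·h(Active)
h(Reactivated) = 0.22·h(Casual) + 0.31·1 + 0.24·h(Reactivated) + 0.12·0 + 0.11·h(Active)
h(Active) = 0.21·h(Casual) + 0.17·1 + 0.24·h(Reactivated) + 0.24·0 + 0.14·h(Active)
Solving: h(Casual) = 0.6020, h(Reactivated) = 0.6587, h(Active) = 0.5285.
Starting from Active, the probability is 0.5285.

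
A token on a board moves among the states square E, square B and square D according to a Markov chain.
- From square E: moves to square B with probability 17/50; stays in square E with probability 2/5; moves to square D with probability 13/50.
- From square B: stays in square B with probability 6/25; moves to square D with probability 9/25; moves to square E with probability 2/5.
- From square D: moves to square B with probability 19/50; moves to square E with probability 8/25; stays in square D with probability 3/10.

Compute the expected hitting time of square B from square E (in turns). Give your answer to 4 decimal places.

Let t(s) be the expected number of turns to first reach square B from state s, with t(square B) = 0. Conditioning on the first turn:
t(square E) = 1 + 0.4·t(square E) + 0.26·t(square D)
t(square D) = 1 + 0.32·t(square E) + 0.3·t(square D)
Solving: t(square E) = 2.8504, t(square D) = 2.7316.
Expected turns from square E to square B: 2.8504.

2.8504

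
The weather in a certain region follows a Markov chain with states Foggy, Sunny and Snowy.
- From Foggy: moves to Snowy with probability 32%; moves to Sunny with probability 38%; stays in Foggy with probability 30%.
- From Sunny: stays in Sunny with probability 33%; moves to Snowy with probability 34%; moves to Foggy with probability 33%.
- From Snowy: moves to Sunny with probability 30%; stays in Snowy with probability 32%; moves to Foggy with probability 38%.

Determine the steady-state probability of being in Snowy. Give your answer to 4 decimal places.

0.3267

Let the stationary distribution be π with π = πP and π_1 + π_2 + π_3 = 1.
π_1 = 0.3·π_1 + 0.33·π_2 + 0.38·π_3
π_2 = 0.38·π_1 + 0.33·π_2 + 0.3·π_3
Solving with the normalization constraint gives π = (0.3362, 0.3370, 0.3267).
So the stationary probability of Snowy is 0.3267.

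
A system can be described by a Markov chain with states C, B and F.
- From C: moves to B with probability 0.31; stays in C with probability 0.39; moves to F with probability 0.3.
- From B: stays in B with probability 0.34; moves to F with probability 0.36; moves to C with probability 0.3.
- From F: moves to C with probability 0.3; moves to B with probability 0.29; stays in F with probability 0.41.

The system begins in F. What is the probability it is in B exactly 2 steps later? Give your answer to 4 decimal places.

Sum over the intermediate state after 1 step:
P = P(F→C)·P(C→B) + P(F→B)·P(B→B) + P(F→F)·P(F→B)
  = 0.3×0.31 + 0.29×0.34 + 0.41×0.29
  = 0.0930 + 0.0986 + 0.1189 = 0.3105

0.3105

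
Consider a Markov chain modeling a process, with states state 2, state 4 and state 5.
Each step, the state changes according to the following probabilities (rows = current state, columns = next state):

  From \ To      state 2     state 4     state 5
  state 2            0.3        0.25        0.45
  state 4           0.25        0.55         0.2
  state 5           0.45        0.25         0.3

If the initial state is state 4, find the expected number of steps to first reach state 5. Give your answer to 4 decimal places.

3.7624

Let t(s) be the expected number of steps to first reach state 5 from state s, with t(state 5) = 0. Conditioning on the first step:
t(state 2) = 1 + 0.3·t(state 2) + 0.25·t(state 4)
t(state 4) = 1 + 0.25·t(state 2) + 0.55·t(state 4)
Solving: t(state 2) = 2.7723, t(state 4) = 3.7624.
Expected steps from state 4 to state 5: 3.7624.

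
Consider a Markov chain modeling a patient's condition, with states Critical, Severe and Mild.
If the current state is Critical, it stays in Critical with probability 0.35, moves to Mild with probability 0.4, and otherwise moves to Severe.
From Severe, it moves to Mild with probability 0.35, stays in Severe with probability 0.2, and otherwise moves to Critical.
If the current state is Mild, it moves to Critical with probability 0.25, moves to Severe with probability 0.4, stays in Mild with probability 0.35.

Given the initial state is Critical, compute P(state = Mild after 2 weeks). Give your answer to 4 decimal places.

Sum over the intermediate state after 1 week:
P = P(Critical→Critical)·P(Critical→Mild) + P(Critical→Severe)·P(Severe→Mild) + P(Critical→Mild)·P(Mild→Mild)
  = 0.35×0.4 + 0.25×0.35 + 0.4×0.35
  = 0.1400 + 0.0875 + 0.1400 = 0.3675

0.3675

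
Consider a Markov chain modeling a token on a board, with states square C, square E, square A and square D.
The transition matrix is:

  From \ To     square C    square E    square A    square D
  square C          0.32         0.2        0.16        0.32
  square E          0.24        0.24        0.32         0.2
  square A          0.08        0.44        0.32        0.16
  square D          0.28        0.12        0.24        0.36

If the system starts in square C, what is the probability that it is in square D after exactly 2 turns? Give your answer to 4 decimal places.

Propagate the distribution vector 2 turns from square C.
After 0 turns: (1.0000, 0.0000, 0.0000, 0.0000)
After 1 turn: (0.3200, 0.2000, 0.1600, 0.3200)
After 2 turns: (0.2528, 0.2208, 0.2432, 0.2832)
P(in square D after 2 turns) = 0.2832

0.2832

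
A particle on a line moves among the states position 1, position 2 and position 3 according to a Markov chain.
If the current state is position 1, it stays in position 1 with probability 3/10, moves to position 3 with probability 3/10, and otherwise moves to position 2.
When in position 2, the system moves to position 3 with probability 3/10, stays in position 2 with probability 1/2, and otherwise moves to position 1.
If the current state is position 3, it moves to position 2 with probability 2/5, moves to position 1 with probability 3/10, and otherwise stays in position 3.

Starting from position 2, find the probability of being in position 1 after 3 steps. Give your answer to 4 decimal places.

0.2550

Propagate the distribution vector 3 steps from position 2.
After 0 steps: (0.0000, 1.0000, 0.0000)
After 1 step: (0.2000, 0.5000, 0.3000)
After 2 steps: (0.2500, 0.4500, 0.3000)
After 3 steps: (0.2550, 0.4450, 0.3000)
P(in position 1 after 3 steps) = 0.2550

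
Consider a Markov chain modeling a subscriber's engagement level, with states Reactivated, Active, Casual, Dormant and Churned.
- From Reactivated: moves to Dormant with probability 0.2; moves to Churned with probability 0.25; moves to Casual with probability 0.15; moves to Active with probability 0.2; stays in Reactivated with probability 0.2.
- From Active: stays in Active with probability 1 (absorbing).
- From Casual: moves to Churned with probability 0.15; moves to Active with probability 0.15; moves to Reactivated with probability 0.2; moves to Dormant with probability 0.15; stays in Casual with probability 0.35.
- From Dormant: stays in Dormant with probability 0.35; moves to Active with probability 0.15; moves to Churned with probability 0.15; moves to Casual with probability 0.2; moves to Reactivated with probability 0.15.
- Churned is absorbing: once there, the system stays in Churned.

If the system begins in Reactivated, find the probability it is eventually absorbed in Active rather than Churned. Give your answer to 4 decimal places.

0.4628

Let h(s) be the probability of absorption at Active starting from transient state s. Then h(Active) = 1 and h(Churned) = 0. By first-step analysis:
h(Reactivated) = 0.2·h(Reactivated) + 0.2·1 + 0.15·h(Casual) + 0.2·h(Dormant) + 0.25·0
h(Casual) = 0.2·h(Reactivated) + 0.15·1 + 0.35·h(Casual) + 0.15·h(Dormant) + 0.15·0
h(Dormant) = 0.15·h(Reactivated) + 0.15·1 + 0.2·h(Casual) + 0.35·h(Dormant) + 0.15·0
Solving: h(Reactivated) = 0.4628, h(Casual) = 0.4855, h(Dormant) = 0.4870.
Starting from Reactivated, the probability is 0.4628.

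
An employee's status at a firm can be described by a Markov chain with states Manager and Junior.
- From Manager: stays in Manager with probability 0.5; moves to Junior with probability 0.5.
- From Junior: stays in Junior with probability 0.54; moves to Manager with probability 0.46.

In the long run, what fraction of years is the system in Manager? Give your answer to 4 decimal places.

Let the stationary distribution be π with π = πP and π_1 + π_2 = 1.
π_1 = 0.5·π_1 + 0.46·π_2
Solving with the normalization constraint gives π = (0.4792, 0.5208).
So the stationary probability of Manager is 0.4792.

0.4792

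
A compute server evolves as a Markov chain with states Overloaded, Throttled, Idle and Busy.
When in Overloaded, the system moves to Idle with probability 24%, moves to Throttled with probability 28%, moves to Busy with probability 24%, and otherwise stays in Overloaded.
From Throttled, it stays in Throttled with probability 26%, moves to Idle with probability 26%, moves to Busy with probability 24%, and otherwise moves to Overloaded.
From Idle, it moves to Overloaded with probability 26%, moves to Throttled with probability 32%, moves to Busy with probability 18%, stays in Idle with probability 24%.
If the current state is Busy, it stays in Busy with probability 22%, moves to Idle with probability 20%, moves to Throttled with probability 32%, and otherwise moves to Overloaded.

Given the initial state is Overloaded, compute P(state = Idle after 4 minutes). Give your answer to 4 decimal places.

0.2370

Propagate the distribution vector 4 minutes from Overloaded.
After 0 minutes: (1.0000, 0.0000, 0.0000, 0.0000)
After 1 minute: (0.2400, 0.2800, 0.2400, 0.2400)
After 2 minutes: (0.2496, 0.2936, 0.2360, 0.2208)
After 3 minutes: (0.2491, 0.2924, 0.2370, 0.2214)
After 4 minutes: (0.2492, 0.2925, 0.2370, 0.2213)
P(in Idle after 4 minutes) = 0.2370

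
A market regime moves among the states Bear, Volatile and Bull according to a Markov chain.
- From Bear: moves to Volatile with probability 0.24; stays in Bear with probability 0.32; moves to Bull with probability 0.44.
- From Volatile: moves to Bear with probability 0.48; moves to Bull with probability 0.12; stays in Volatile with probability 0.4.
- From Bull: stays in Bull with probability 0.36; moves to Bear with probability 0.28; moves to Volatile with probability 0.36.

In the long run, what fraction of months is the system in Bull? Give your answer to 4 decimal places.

0.3096

Let the stationary distribution be π with π = πP and π_1 + π_2 + π_3 = 1.
π_1 = 0.32·π_1 + 0.48·π_2 + 0.28·π_3
π_2 = 0.24·π_1 + 0.4·π_2 + 0.36·π_3
Solving with the normalization constraint gives π = (0.3604, 0.3299, 0.3096).
So the stationary probability of Bull is 0.3096.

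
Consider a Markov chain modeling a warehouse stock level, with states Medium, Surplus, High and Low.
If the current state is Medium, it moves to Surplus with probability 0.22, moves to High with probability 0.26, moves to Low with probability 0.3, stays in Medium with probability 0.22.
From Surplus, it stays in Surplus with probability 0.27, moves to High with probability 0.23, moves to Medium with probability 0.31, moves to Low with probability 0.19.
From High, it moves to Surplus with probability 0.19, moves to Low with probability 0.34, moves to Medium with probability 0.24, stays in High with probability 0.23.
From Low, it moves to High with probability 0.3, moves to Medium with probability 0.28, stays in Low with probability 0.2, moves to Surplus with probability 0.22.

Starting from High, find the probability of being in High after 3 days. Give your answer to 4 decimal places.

0.2557

Propagate the distribution vector 3 days from High.
After 0 days: (0.0000, 0.0000, 1.0000, 0.0000)
After 1 day: (0.2400, 0.1900, 0.2300, 0.3400)
After 2 days: (0.2621, 0.2226, 0.2610, 0.2543)
After 3 days: (0.2605, 0.2233, 0.2557, 0.2605)
P(in High after 3 days) = 0.2557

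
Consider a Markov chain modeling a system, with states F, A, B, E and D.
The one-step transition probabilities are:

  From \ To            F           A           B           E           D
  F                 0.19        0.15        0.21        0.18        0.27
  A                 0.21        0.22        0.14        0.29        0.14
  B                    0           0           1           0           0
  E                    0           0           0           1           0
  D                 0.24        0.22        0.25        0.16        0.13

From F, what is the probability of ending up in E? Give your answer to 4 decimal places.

0.4863

Let h(s) be the probability of absorption at E starting from transient state s. Then h(E) = 1 and h(B) = 0. By first-step analysis:
h(F) = 0.19·h(F) + 0.15·h(A) + 0.21·0 + 0.18·1 + 0.27·h(D)
h(A) = 0.21·h(F) + 0.22·h(A) + 0.14·0 + 0.29·1 + 0.14·h(D)
h(D) = 0.24·h(F) + 0.22·h(A) + 0.25·0 + 0.16·1 + 0.13·h(D)
Solving: h(F) = 0.4863, h(A) = 0.5864, h(D) = 0.4663.
Starting from F, the probability is 0.4863.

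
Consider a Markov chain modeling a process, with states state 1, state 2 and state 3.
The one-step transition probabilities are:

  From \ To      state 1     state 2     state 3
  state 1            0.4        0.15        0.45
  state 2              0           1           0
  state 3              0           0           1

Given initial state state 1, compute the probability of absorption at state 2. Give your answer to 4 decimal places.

0.2500

Let h(s) be the probability of absorption at state 2 starting from transient state s. Then h(state 2) = 1 and h(state 3) = 0. By first-step analysis:
h(state 1) = 0.4·h(state 1) + 0.15·1 + 0.45·0
Solving: h(state 1) = 0.2500.
Starting from state 1, the probability is 0.2500.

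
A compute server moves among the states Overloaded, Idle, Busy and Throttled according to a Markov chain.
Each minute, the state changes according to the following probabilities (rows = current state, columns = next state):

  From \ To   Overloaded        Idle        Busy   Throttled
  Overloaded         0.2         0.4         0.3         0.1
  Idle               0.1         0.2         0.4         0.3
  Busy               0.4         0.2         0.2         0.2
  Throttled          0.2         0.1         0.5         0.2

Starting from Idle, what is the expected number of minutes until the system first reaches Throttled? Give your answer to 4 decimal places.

4.4400

Let t(s) be the expected number of minutes to first reach Throttled from state s, with t(Throttled) = 0. Conditioning on the first minute:
t(Overloaded) = 1 + 0.2·t(Overloaded) + 0.4·t(Idle) + 0.3·t(Busy)
t(Idle) = 1 + 0.1·t(Overloaded) + 0.2·t(Idle) + 0.4·t(Busy)
t(Busy) = 1 + 0.4·t(Overloaded) + 0.2·t(Idle) + 0.2·t(Busy)
Solving: t(Overloaded) = 5.3600, t(Idle) = 4.4400, t(Busy) = 5.0400.
Expected minutes from Idle to Throttled: 4.4400.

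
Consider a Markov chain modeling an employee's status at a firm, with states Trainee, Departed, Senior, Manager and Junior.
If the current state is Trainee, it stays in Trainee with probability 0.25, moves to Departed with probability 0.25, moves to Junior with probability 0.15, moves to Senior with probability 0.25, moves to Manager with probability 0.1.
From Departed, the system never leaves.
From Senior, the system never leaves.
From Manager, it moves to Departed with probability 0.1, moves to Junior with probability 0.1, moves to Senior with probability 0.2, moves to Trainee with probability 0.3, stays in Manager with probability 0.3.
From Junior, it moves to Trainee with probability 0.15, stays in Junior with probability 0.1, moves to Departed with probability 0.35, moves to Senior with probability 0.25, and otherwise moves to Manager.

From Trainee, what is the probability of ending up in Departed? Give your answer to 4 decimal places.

Let h(s) be the probability of absorption at Departed starting from transient state s. Then h(Departed) = 1 and h(Senior) = 0. By first-step analysis:
h(Trainee) = 0.25·h(Trainee) + 0.25·1 + 0.25·0 + 0.1·h(Manager) + 0.15·h(Junior)
h(Manager) = 0.3·h(Trainee) + 0.1·1 + 0.2·0 + 0.3·h(Manager) + 0.1·h(Junior)
h(Junior) = 0.15·h(Trainee) + 0.35·1 + 0.25·0 + 0.15·h(Manager) + 0.1·h(Junior)
Solving: h(Trainee) = 0.5003, h(Manager) = 0.4351, h(Junior) = 0.5448.
Starting from Trainee, the probability is 0.5003.

0.5003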